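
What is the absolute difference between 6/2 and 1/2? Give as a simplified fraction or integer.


Simplify: 6/2 = 3 and 1/2 = 1/2
Find common denominator: LCD = 2
Convert: 6/2 and 1/2
Difference = |6 - 1|/2 = 5/2
Simplified = 5/2

5/2


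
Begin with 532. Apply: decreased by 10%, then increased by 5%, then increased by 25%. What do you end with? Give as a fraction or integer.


Start: 532
Step 1: decrease by 10% => multiply by 90/100
  532 * 90/100 = 2394/5
Step 2: increase by 5% => multiply by 105/100
  2394/5 * 105/100 = 25137/50
Step 3: increase by 25% => multiply by 125/100
  25137/50 * 125/100 = 25137/40
Final value = 25137/40

25137/40


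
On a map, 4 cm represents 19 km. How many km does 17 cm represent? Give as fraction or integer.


Map scale: 4 cm = 19 km
Measured distance on map = 17 cm
Set up proportion: 17 * 19 / 4
= 323 / 4
= 323/4 km

323/4


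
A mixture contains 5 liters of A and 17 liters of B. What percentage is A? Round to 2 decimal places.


Volume of A = 5 L
Volume of B = 17 L
Total volume = 5 + 17 = 22 L
Percentage of A = (5/22) * 100
= 22.73%

22.73


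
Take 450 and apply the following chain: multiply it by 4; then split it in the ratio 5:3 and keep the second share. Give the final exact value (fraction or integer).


Start with 450.
Step 1: Multiply by 4: 450 * 4 = 1800
Step 2: Split 5:3, second share = 1800 * 3/8 = 675
Final result = 675

675


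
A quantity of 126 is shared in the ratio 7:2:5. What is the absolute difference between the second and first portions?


Total parts = 7 + 2 + 5 = 14
Value per part = 126 / 14 = 9
Shares: 7*9=63, 2*9=18, 5*9=45
Second share = 18, first share = 63
Difference = |18 - 63| = 45

45


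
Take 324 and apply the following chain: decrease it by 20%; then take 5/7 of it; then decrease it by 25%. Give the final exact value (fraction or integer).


Start with 324.
Step 1: Decrease by 20%: 324 * 80/100 = 1296/5
Step 2: Take 5/7: 1296/5 * 5/7 = 1296/7
Step 3: Decrease by 25%: 1296/7 * 75/100 = 972/7
Final result = 972/7

972/7


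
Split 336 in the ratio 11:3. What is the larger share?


Total parts = 11 + 3 = 14
Value per part = 336 / 14 = 24
First share = 11 * 24 = 264
Second share = 3 * 24 = 72
Larger share = 264

264


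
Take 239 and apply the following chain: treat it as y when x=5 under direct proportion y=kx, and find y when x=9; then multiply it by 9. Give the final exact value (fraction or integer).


Start with 239.
Step 1: Direct prop: k = (239)/5; new y = k*9 = 239*9/5 = 2151/5
Step 2: Multiply by 9: 2151/5 * 9 = 19359/5
Final result = 19359/5

19359/5


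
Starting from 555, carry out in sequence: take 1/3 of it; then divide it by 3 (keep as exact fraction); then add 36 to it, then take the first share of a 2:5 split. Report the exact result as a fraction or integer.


Start with 555.
Step 1: Take 1/3: 555 * 1/3 = 185
Step 2: Divide by 3: 185 / 3 = 185/3
Step 3: Add 36: 185/3+36=293/3; split 2:5 first = 293/3*2/7 = 586/21
Final result = 586/21

586/21


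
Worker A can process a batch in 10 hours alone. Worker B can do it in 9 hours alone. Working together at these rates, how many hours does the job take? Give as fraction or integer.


Rate of A = 1/10 job per hour
Rate of B = 1/9 job per hour
Combined rate = 1/10 + 1/9
Find common denominator: (9 + 10)/(10*9) = 19/90
Combined rate = 19/90 job per hour
Time together = 1 / (19/90) = 90/19 hours

90/19


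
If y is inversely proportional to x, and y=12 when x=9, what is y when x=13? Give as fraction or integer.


Inverse proportion: y = k/x
Find k: k = 9 * 12 = 108
Compute y at x=13: y = 108/13
y = 108/13

108/13


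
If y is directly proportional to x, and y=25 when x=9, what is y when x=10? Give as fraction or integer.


Direct proportion: y = kx
Find k: k = 25/9 = 25/9
Compute y at x=10: y = 25/9 * 10
y = 250/9

250/9


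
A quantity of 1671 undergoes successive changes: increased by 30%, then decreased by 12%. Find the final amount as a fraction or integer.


Start: 1671
Step 1: increase by 30% => multiply by 130/100
  1671 * 130/100 = 21723/10
Step 2: decrease by 12% => multiply by 88/100
  21723/10 * 88/100 = 238953/125
Final value = 238953/125

238953/125


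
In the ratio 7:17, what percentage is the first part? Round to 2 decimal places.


Total parts = 7 + 17 = 24
First part fraction = 7/24
Percentage = (7/24) * 100
= 0.291667 * 100
= 29.17%

29.17


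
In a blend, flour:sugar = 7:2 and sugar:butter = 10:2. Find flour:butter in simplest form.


Given a:b = 7:2 and b:c = 10:2
Make b consistent. Multiply first ratio by 10: a:b = 70:20
Multiply second ratio by 2: b:c = 20:4
Now b = 20 in both, so a:b:c = 70:20:4
Therefore a:c = 70:4
Simplify by GCD: a:c = 35:2

35:2


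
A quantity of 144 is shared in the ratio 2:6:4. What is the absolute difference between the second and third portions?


Total parts = 2 + 6 + 4 = 12
Value per part = 144 / 12 = 12
Shares: 2*12=24, 6*12=72, 4*12=48
Second share = 72, third share = 48
Difference = |72 - 48| = 24

24


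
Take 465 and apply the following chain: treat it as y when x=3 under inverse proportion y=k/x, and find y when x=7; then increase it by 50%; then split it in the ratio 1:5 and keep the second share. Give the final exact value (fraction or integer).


Start with 465.
Step 1: Inverse prop: k = (465)*3; new y = k/7 = 465*3/7 = 1395/7
Step 2: Increase by 50%: 1395/7 * 150/100 = 4185/14
Step 3: Split 1:5, second share = 4185/14 * 5/6 = 6975/28
Final result = 6975/28

6975/28


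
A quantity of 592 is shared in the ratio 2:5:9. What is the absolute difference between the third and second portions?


Total parts = 2 + 5 + 9 = 16
Value per part = 592 / 16 = 37
Shares: 2*37=74, 5*37=185, 9*37=333
Third share = 333, second share = 185
Difference = |333 - 185| = 148

148


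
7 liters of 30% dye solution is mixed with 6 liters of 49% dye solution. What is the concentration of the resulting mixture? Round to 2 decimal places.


Solute in mixture 1 = 30% of 7 L = 7*30/100 = 21/10 L
Solute in mixture 2 = 49% of 6 L = 6*49/100 = 147/50 L
Total solute = 21/10 + 147/50 = 126/25 L
Total volume = 7 + 6 = 13 L
Final concentration = 126/25/13 * 100 = 38.77%

38.77


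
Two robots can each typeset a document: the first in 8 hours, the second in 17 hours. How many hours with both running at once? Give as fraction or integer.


Rate of A = 1/8 job per hour
Rate of B = 1/17 job per hour
Combined rate = 1/8 + 1/17
Find common denominator: (17 + 8)/(8*17) = 25/136
Combined rate = 25/136 job per hour
Time together = 1 / (25/136) = 136/25 hours

136/25


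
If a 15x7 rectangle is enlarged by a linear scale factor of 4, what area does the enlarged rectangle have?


Original dimensions: 15 x 7
Enlargement factor = 4
New width = 15 * 4 = 60
New height = 7 * 4 = 28
New area = 60 * 28 = 1680

1680


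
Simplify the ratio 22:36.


Find GCD(22, 36)
GCD = 2
Divide both by 2: 22/2 = 11, 36/2 = 18
Simplified ratio = 11:18

11:18


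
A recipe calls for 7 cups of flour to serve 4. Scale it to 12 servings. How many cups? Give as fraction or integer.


Original: 7 cups for 4 servings
Target servings = 12
Scaling factor = 12/4
New amount = 7 * 12/4
= 84/4
= 21 cups

21


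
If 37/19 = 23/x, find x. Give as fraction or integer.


Setting up: 37/19 = 23/x
Cross multiply: 37 * x = 19 * 23
37x = 437
x = 437/37
x = 437/37

437/37


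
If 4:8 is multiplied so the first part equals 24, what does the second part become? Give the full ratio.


Original ratio: 4:8
First term target: 24
Scale factor = 24 / 4 = 6
Multiply second term: 8 * 6 = 48
Equivalent ratio = 24:48

24:48


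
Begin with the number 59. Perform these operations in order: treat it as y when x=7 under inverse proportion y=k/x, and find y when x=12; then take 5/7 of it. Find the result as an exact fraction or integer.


Start with 59.
Step 1: Inverse prop: k = (59)*7; new y = k/12 = 59*7/12 = 413/12
Step 2: Take 5/7: 413/12 * 5/7 = 295/12
Final result = 295/12

295/12


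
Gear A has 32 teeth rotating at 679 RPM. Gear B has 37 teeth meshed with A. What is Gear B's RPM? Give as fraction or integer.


Gear ratio: teeth_A * RPM_A = teeth_B * RPM_B
32 * 679 = 37 * RPM_B
21728 = 37 * RPM_B
RPM_B = 21728 / 37
RPM_B = 21728/37

21728/37


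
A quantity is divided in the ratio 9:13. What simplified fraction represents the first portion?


Total parts = 9 + 13 = 22
First part fraction = 9/22
Simplify: 9/22 = 9/22

9/22


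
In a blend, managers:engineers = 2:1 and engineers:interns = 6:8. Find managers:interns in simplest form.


Given a:b = 2:1 and b:c = 6:8
Make b consistent. Multiply first ratio by 6: a:b = 12:6
Multiply second ratio by 1: b:c = 6:8
Now b = 6 in both, so a:b:c = 12:6:8
Therefore a:c = 12:8
Simplify by GCD: a:c = 3:2

3:2


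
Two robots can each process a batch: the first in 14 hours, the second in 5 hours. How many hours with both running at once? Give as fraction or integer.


Rate of A = 1/14 job per hour
Rate of B = 1/5 job per hour
Combined rate = 1/14 + 1/5
Find common denominator: (5 + 14)/(14*5) = 19/70
Combined rate = 19/70 job per hour
Time together = 1 / (19/70) = 70/19 hours

70/19


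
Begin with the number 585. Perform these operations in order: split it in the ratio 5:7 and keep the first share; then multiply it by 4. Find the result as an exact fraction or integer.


Start with 585.
Step 1: Split 5:7, first share = 585 * 5/12 = 975/4
Step 2: Multiply by 4: 975/4 * 4 = 975
Final result = 975

975


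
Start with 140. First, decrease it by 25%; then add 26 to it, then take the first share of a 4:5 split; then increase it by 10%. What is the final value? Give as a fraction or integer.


Start with 140.
Step 1: Decrease by 25%: 140 * 75/100 = 105
Step 2: Add 26: 105+26=131; split 4:5 first = 131*4/9 = 524/9
Step 3: Increase by 10%: 524/9 * 110/100 = 2882/45
Final result = 2882/45

2882/45


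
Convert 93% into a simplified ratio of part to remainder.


Part = 93%, Remainder = 7%
Ratio = 93:7
GCD(93, 7) = 1
Simplify: 93:7 = 93:7

93:7


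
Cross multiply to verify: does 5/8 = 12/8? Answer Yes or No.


Cross multiply to check 5/8 = 12/8
Left cross product: 5 * 8 = 40
Right cross product: 8 * 12 = 96
40 != 96
Not equal, so proportions differ => No

No


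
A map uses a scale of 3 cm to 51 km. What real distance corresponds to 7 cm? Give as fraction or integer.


Map scale: 3 cm = 51 km
Measured distance on map = 7 cm
Set up proportion: 7 * 51 / 3
= 357 / 3
= 119 km

119


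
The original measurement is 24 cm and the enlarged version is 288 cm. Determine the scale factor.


Original length = 24 cm
Scaled length = 288 cm
Scale factor = 288 / 24
= 12

12


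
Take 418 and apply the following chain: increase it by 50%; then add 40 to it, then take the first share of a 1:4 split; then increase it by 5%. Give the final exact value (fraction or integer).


Start with 418.
Step 1: Increase by 50%: 418 * 150/100 = 627
Step 2: Add 40: 627+40=667; split 1:4 first = 667*1/5 = 667/5
Step 3: Increase by 5%: 667/5 * 105/100 = 14007/100
Final result = 14007/100

14007/100


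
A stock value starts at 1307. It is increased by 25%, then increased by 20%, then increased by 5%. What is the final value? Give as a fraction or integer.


Start: 1307
Step 1: increase by 25% => multiply by 125/100
  1307 * 125/100 = 6535/4
Step 2: increase by 20% => multiply by 120/100
  6535/4 * 120/100 = 3921/2
Step 3: increase by 5% => multiply by 105/100
  3921/2 * 105/100 = 82341/40
Final value = 82341/40

82341/40


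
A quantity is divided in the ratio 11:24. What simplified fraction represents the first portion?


Total parts = 11 + 24 = 35
First part fraction = 11/35
Simplify: 11/35 = 11/35

11/35


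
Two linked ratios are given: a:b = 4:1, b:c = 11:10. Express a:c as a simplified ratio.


Given a:b = 4:1 and b:c = 11:10
Make b consistent. Multiply first ratio by 11: a:b = 44:11
Multiply second ratio by 1: b:c = 11:10
Now b = 11 in both, so a:b:c = 44:11:10
Therefore a:c = 44:10
Simplify by GCD: a:c = 22:5

22:5


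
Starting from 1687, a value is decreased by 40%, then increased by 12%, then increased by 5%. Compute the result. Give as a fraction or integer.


Start: 1687
Step 1: decrease by 40% => multiply by 60/100
  1687 * 60/100 = 5061/5
Step 2: increase by 12% => multiply by 112/100
  5061/5 * 112/100 = 141708/125
Step 3: increase by 5% => multiply by 105/100
  141708/125 * 105/100 = 743967/625
Final value = 743967/625

743967/625


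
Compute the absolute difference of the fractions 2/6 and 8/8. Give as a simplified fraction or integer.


Simplify: 2/6 = 1/3 and 8/8 = 1
Find common denominator: LCD = 3
Convert: 1/3 and 3/3
Difference = |1 - 3|/3 = 2/3
Simplified = 2/3

2/3


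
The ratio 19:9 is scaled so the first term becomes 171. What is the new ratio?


Original ratio: 19:9
First term target: 171
Scale factor = 171 / 19 = 9
Multiply second term: 9 * 9 = 81
Equivalent ratio = 171:81

171:81


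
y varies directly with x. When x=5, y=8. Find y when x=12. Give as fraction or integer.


Direct proportion: y = kx
Find k: k = 8/5 = 8/5
Compute y at x=12: y = 8/5 * 12
y = 96/5

96/5


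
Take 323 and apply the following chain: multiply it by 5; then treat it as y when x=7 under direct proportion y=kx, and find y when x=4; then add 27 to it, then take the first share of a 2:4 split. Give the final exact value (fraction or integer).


Start with 323.
Step 1: Multiply by 5: 323 * 5 = 1615
Step 2: Direct prop: k = (1615)/7; new y = k*4 = 1615*4/7 = 6460/7
Step 3: Add 27: 6460/7+27=6649/7; split 2:4 first = 6649/7*2/6 = 6649/21
Final result = 6649/21

6649/21


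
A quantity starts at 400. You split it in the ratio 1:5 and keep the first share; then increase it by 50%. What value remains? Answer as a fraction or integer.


Start with 400.
Step 1: Split 1:5, first share = 400 * 1/6 = 200/3
Step 2: Increase by 50%: 200/3 * 150/100 = 100
Final result = 100

100


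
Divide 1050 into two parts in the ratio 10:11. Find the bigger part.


Total parts = 10 + 11 = 21
Value per part = 1050 / 21 = 50
First share = 10 * 50 = 500
Second share = 11 * 50 = 550
Larger share = 550

550


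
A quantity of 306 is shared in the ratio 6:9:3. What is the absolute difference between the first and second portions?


Total parts = 6 + 9 + 3 = 18
Value per part = 306 / 18 = 17
Shares: 6*17=102, 9*17=153, 3*17=51
First share = 102, second share = 153
Difference = |102 - 153| = 51

51


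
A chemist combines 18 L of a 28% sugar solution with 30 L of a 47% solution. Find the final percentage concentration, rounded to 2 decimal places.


Solute in mixture 1 = 28% of 18 L = 18*28/100 = 126/25 L
Solute in mixture 2 = 47% of 30 L = 30*47/100 = 141/10 L
Total solute = 126/25 + 141/10 = 957/50 L
Total volume = 18 + 30 = 48 L
Final concentration = 957/50/48 * 100 = 39.88%

39.88


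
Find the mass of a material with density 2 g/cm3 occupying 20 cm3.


Using mass = density * volume
Density = 2 g/cm3
Volume = 20 cm3
Mass = 2 * 20
= 40 g

40


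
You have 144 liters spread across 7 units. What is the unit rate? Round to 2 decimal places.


Total liters = 144
Number of units = 7
Unit rate = 144 / 7
= 20.57 liters per unit

20.57


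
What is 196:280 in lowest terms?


Find GCD(196, 280)
GCD = 28
Divide both by 28: 196/28 = 7, 280/28 = 10
Simplified ratio = 7:10

7:10


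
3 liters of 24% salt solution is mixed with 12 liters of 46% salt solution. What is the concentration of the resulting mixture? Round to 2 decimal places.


Solute in mixture 1 = 24% of 3 L = 3*24/100 = 18/25 L
Solute in mixture 2 = 46% of 12 L = 12*46/100 = 138/25 L
Total solute = 18/25 + 138/25 = 156/25 L
Total volume = 3 + 12 = 15 L
Final concentration = 156/25/15 * 100 = 41.60%

41.60


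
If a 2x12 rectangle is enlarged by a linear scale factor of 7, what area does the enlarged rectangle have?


Original dimensions: 2 x 12
Enlargement factor = 7
New width = 2 * 7 = 14
New height = 12 * 7 = 84
New area = 14 * 84 = 1176

1176


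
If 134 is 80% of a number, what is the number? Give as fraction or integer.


Given: 134 is 80% of the whole
Set up: 134 = 80/100 * whole
whole = 134 * 100 / 80
whole = 13400 / 80
whole = 335/2

335/2


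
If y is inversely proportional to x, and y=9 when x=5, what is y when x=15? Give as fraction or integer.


Inverse proportion: y = k/x
Find k: k = 5 * 9 = 45
Compute y at x=15: y = 45/15
y = 3

3


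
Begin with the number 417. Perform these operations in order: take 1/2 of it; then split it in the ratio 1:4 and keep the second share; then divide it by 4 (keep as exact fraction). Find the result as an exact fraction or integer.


Start with 417.
Step 1: Take 1/2: 417 * 1/2 = 417/2
Step 2: Split 1:4, second share = 417/2 * 4/5 = 834/5
Step 3: Divide by 4: 834/5 / 4 = 417/10
Final result = 417/10

417/10


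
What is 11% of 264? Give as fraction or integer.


Compute 11% of 264
Convert percentage: 11% = 11/100
Multiply: 264 * 11/100
= 2904/100
= 726/25

726/25


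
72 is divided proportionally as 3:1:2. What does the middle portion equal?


Ratio = 3:1:2
Total parts = 3 + 1 + 2 = 6
Value per part = 72 / 6 = 12
First share = 3 * 12 = 36
Middle share = 1 * 12 = 12
Third share = 2 * 12 = 24

12


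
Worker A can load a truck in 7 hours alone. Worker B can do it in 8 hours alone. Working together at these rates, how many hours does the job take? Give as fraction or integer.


Rate of A = 1/7 job per hour
Rate of B = 1/8 job per hour
Combined rate = 1/7 + 1/8
Find common denominator: (8 + 7)/(7*8) = 15/56
Combined rate = 15/56 job per hour
Time together = 1 / (15/56) = 56/15 hours

56/15


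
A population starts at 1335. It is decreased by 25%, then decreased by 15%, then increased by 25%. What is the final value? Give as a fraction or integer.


Start: 1335
Step 1: decrease by 25% => multiply by 75/100
  1335 * 75/100 = 4005/4
Step 2: decrease by 15% => multiply by 85/100
  4005/4 * 85/100 = 13617/16
Step 3: increase by 25% => multiply by 125/100
  13617/16 * 125/100 = 68085/64
Final value = 68085/64

68085/64


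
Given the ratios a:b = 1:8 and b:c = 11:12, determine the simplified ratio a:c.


Given a:b = 1:8 and b:c = 11:12
Make b consistent. Multiply first ratio by 11: a:b = 11:88
Multiply second ratio by 8: b:c = 88:96
Now b = 88 in both, so a:b:c = 11:88:96
Therefore a:c = 11:96
Simplify by GCD: a:c = 11:96

11:96


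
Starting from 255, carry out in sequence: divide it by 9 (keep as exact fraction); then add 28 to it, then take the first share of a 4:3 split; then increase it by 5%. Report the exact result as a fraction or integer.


Start with 255.
Step 1: Divide by 9: 255 / 9 = 85/3
Step 2: Add 28: 85/3+28=169/3; split 4:3 first = 169/3*4/7 = 676/21
Step 3: Increase by 5%: 676/21 * 105/100 = 169/5
Final result = 169/5

169/5


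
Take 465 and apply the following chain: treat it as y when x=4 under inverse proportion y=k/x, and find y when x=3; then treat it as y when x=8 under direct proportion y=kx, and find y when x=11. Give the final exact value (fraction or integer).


Start with 465.
Step 1: Inverse prop: k = (465)*4; new y = k/3 = 465*4/3 = 620
Step 2: Direct prop: k = (620)/8; new y = k*11 = 620*11/8 = 1705/2
Final result = 1705/2

1705/2


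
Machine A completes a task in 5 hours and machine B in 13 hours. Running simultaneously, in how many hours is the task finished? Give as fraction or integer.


Rate of A = 1/5 job per hour
Rate of B = 1/13 job per hour
Combined rate = 1/5 + 1/13
Find common denominator: (13 + 5)/(5*13) = 18/65
Combined rate = 18/65 job per hour
Time together = 1 / (18/65) = 65/18 hours

65/18


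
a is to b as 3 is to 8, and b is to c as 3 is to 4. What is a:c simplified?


Given a:b = 3:8 and b:c = 3:4
Make b consistent. Multiply first ratio by 3: a:b = 9:24
Multiply second ratio by 8: b:c = 24:32
Now b = 24 in both, so a:b:c = 9:24:32
Therefore a:c = 9:32
Simplify by GCD: a:c = 9:32

9:32


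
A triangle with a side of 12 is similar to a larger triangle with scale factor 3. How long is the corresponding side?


Similar triangles have proportional sides
Scale factor = 3
Smaller side = 12
Corresponding larger side = 12 * 3
= 36

36


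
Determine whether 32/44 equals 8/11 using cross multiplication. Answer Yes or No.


Cross multiply to check 32/44 = 8/11
Left cross product: 32 * 11 = 352
Right cross product: 44 * 8 = 352
352 = 352
Equal, so proportions match => Yes

Yes


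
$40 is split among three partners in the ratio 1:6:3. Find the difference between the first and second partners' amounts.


Total parts = 1 + 6 + 3 = 10
Value per part = 40 / 10 = 4
Shares: 1*4=4, 6*4=24, 3*4=12
First share = 4, second share = 24
Difference = |4 - 24| = 20

20


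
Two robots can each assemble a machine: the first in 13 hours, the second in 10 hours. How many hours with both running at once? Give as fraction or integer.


Rate of A = 1/13 job per hour
Rate of B = 1/10 job per hour
Combined rate = 1/13 + 1/10
Find common denominator: (10 + 13)/(13*10) = 23/130
Combined rate = 23/130 job per hour
Time together = 1 / (23/130) = 130/23 hours

130/23


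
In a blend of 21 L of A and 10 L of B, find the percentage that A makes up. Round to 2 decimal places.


Volume of A = 21 L
Volume of B = 10 L
Total volume = 21 + 10 = 31 L
Percentage of A = (21/31) * 100
= 67.74%

67.74


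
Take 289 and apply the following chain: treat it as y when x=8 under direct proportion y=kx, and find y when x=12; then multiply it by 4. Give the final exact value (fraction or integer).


Start with 289.
Step 1: Direct prop: k = (289)/8; new y = k*12 = 289*12/8 = 867/2
Step 2: Multiply by 4: 867/2 * 4 = 1734
Final result = 1734

1734


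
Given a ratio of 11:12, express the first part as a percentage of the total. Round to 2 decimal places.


Total parts = 11 + 12 = 23
First part fraction = 11/23
Percentage = (11/23) * 100
= 0.478261 * 100
= 47.83%

47.83


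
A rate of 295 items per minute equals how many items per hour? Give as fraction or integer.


Converting from per minute to per hour
Rate = 295 items per minute
Multiply by 60: 295 * 60
= 17700 items per hour

17700


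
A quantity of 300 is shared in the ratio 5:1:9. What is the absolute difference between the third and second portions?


Total parts = 5 + 1 + 9 = 15
Value per part = 300 / 15 = 20
Shares: 5*20=100, 1*20=20, 9*20=180
Third share = 180, second share = 20
Difference = |180 - 20| = 160

160


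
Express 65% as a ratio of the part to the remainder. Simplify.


Part = 65%, Remainder = 35%
Ratio = 65:35
GCD(65, 35) = 5
Simplify: 13:7 = 13:7

13:7


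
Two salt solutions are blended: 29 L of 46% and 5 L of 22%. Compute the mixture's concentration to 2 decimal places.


Solute in mixture 1 = 46% of 29 L = 29*46/100 = 667/50 L
Solute in mixture 2 = 22% of 5 L = 5*22/100 = 11/10 L
Total solute = 667/50 + 11/10 = 361/25 L
Total volume = 29 + 5 = 34 L
Final concentration = 361/25/34 * 100 = 42.47%

42.47


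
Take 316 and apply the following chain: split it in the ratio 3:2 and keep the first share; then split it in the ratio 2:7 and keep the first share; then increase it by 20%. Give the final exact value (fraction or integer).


Start with 316.
Step 1: Split 3:2, first share = 316 * 3/5 = 948/5
Step 2: Split 2:7, first share = 948/5 * 2/9 = 632/15
Step 3: Increase by 20%: 632/15 * 120/100 = 1264/25
Final result = 1264/25

1264/25


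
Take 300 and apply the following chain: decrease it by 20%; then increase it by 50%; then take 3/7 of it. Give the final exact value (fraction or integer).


Start with 300.
Step 1: Decrease by 20%: 300 * 80/100 = 240
Step 2: Increase by 50%: 240 * 150/100 = 360
Step 3: Take 3/7: 360 * 3/7 = 1080/7
Final result = 1080/7

1080/7


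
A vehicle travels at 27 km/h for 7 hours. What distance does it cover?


Using distance = speed * time
Speed = 27 km/h
Time = 7 hours
Distance = 27 * 7
= 189 km

189


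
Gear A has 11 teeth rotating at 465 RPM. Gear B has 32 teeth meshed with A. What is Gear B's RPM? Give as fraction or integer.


Gear ratio: teeth_A * RPM_A = teeth_B * RPM_B
11 * 465 = 32 * RPM_B
5115 = 32 * RPM_B
RPM_B = 5115 / 32
RPM_B = 5115/32

5115/32


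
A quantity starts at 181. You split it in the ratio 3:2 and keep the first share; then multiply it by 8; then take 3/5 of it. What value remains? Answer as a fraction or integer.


Start with 181.
Step 1: Split 3:2, first share = 181 * 3/5 = 543/5
Step 2: Multiply by 8: 543/5 * 8 = 4344/5
Step 3: Take 3/5: 4344/5 * 3/5 = 13032/25
Final result = 13032/25

13032/25


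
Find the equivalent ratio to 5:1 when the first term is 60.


Original ratio: 5:1
First term target: 60
Scale factor = 60 / 5 = 12
Multiply second term: 1 * 12 = 12
Equivalent ratio = 60:12

60:12


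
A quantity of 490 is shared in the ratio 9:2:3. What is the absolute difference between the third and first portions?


Total parts = 9 + 2 + 3 = 14
Value per part = 490 / 14 = 35
Shares: 9*35=315, 2*35=70, 3*35=105
Third share = 105, first share = 315
Difference = |105 - 315| = 210

210


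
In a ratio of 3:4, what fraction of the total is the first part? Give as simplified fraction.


Total parts = 3 + 4 = 7
First part fraction = 3/7
Simplify: 3/7 = 3/7

3/7


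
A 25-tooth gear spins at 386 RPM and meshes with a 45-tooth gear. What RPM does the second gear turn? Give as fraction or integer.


Gear ratio: teeth_A * RPM_A = teeth_B * RPM_B
25 * 386 = 45 * RPM_B
9650 = 45 * RPM_B
RPM_B = 9650 / 45
RPM_B = 1930/9

1930/9


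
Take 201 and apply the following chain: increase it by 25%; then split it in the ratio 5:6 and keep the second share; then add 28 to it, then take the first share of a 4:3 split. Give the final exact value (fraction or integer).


Start with 201.
Step 1: Increase by 25%: 201 * 125/100 = 1005/4
Step 2: Split 5:6, second share = 1005/4 * 6/11 = 3015/22
Step 3: Add 28: 3015/22+28=3631/22; split 4:3 first = 3631/22*4/7 = 7262/77
Final result = 7262/77

7262/77


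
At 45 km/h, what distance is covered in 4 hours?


Using distance = speed * time
Speed = 45 km/h
Time = 4 hours
Distance = 45 * 4
= 180 km

180


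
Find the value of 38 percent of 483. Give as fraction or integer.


Compute 38% of 483
Convert percentage: 38% = 38/100
Multiply: 483 * 38/100
= 18354/100
= 9177/50

9177/50


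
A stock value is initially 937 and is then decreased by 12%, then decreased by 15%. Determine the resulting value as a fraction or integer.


Start: 937
Step 1: decrease by 12% => multiply by 88/100
  937 * 88/100 = 20614/25
Step 2: decrease by 15% => multiply by 85/100
  20614/25 * 85/100 = 175219/250
Final value = 175219/250

175219/250


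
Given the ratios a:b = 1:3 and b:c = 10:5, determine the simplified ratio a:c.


Given a:b = 1:3 and b:c = 10:5
Make b consistent. Multiply first ratio by 10: a:b = 10:30
Multiply second ratio by 3: b:c = 30:15
Now b = 30 in both, so a:b:c = 10:30:15
Therefore a:c = 10:15
Simplify by GCD: a:c = 2:3

2:3


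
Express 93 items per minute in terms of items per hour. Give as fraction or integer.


Converting from per minute to per hour
Rate = 93 items per minute
Multiply by 60: 93 * 60
= 5580 items per hour

5580


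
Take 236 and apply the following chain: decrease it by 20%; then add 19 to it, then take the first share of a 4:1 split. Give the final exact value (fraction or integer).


Start with 236.
Step 1: Decrease by 20%: 236 * 80/100 = 944/5
Step 2: Add 19: 944/5+19=1039/5; split 4:1 first = 1039/5*4/5 = 4156/25
Final result = 4156/25

4156/25


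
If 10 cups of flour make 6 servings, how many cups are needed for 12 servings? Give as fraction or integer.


Original: 10 cups for 6 servings
Target servings = 12
Scaling factor = 12/6
New amount = 10 * 12/6
= 120/6
= 20 cups

20


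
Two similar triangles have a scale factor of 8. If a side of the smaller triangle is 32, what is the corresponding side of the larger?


Similar triangles have proportional sides
Scale factor = 8
Smaller side = 32
Corresponding larger side = 32 * 8
= 256

256


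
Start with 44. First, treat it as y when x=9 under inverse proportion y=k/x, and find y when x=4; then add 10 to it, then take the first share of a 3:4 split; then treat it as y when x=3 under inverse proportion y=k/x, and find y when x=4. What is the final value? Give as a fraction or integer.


Start with 44.
Step 1: Inverse prop: k = (44)*9; new y = k/4 = 44*9/4 = 99
Step 2: Add 10: 99+10=109; split 3:4 first = 109*3/7 = 327/7
Step 3: Inverse prop: k = (327/7)*3; new y = k/4 = 327/7*3/4 = 981/28
Final result = 981/28

981/28


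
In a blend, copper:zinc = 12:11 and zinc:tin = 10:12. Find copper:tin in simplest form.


Given a:b = 12:11 and b:c = 10:12
Make b consistent. Multiply first ratio by 10: a:b = 120:110
Multiply second ratio by 11: b:c = 110:132
Now b = 110 in both, so a:b:c = 120:110:132
Therefore a:c = 120:132
Simplify by GCD: a:c = 10:11

10:11


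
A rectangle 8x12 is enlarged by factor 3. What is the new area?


Original dimensions: 8 x 12
Enlargement factor = 3
New width = 8 * 3 = 24
New height = 12 * 3 = 36
New area = 24 * 36 = 864

864


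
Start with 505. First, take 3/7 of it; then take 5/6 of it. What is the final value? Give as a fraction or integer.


Start with 505.
Step 1: Take 3/7: 505 * 3/7 = 1515/7
Step 2: Take 5/6: 1515/7 * 5/6 = 2525/14
Final result = 2525/14

2525/14


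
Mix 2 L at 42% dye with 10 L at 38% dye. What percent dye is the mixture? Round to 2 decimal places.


Solute in mixture 1 = 42% of 2 L = 2*42/100 = 21/25 L
Solute in mixture 2 = 38% of 10 L = 10*38/100 = 19/5 L
Total solute = 21/25 + 19/5 = 116/25 L
Total volume = 2 + 10 = 12 L
Final concentration = 116/25/12 * 100 = 38.67%

38.67


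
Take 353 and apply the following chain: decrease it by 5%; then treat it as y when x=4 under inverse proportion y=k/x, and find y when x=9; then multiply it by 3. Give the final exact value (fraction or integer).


Start with 353.
Step 1: Decrease by 5%: 353 * 95/100 = 6707/20
Step 2: Inverse prop: k = (6707/20)*4; new y = k/9 = 6707/20*4/9 = 6707/45
Step 3: Multiply by 3: 6707/45 * 3 = 6707/15
Final result = 6707/15

6707/15


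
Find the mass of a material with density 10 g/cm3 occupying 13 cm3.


Using mass = density * volume
Density = 10 g/cm3
Volume = 13 cm3
Mass = 10 * 13
= 130 g

130


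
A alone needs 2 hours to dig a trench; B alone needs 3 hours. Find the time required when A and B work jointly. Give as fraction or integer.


Rate of A = 1/2 job per hour
Rate of B = 1/3 job per hour
Combined rate = 1/2 + 1/3
Find common denominator: (3 + 2)/(2*3) = 5/6
Combined rate = 5/6 job per hour
Time together = 1 / (5/6) = 6/5 hours

6/5


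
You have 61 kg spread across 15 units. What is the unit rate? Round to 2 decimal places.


Total kg = 61
Number of units = 15
Unit rate = 61 / 15
= 4.07 kg per unit

4.07


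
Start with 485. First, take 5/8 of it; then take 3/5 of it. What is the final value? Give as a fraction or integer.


Start with 485.
Step 1: Take 5/8: 485 * 5/8 = 2425/8
Step 2: Take 3/5: 2425/8 * 3/5 = 1455/8
Final result = 1455/8

1455/8


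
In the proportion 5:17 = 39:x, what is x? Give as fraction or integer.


Setting up: 5/17 = 39/x
Cross multiply: 5 * x = 17 * 39
5x = 663
x = 663/5
x = 663/5

663/5


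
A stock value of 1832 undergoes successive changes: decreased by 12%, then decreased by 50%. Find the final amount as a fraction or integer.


Start: 1832
Step 1: decrease by 12% => multiply by 88/100
  1832 * 88/100 = 40304/25
Step 2: decrease by 50% => multiply by 50/100
  40304/25 * 50/100 = 20152/25
Final value = 20152/25

20152/25


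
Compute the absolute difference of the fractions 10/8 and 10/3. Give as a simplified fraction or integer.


Simplify: 10/8 = 5/4 and 10/3 = 10/3
Find common denominator: LCD = 12
Convert: 15/12 and 40/12
Difference = |15 - 40|/12 = 25/12
Simplified = 25/12

25/12


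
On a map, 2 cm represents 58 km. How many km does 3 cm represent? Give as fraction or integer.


Map scale: 2 cm = 58 km
Measured distance on map = 3 cm
Set up proportion: 3 * 58 / 2
= 174 / 2
= 87 km

87


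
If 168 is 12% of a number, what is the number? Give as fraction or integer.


Given: 168 is 12% of the whole
Set up: 168 = 12/100 * whole
whole = 168 * 100 / 12
whole = 16800 / 12
whole = 1400

1400


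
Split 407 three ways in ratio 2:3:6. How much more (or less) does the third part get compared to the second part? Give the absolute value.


Total parts = 2 + 3 + 6 = 11
Value per part = 407 / 11 = 37
Shares: 2*37=74, 3*37=111, 6*37=222
Third share = 222, second share = 111
Difference = |222 - 111| = 111

111


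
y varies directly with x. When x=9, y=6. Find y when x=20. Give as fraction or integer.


Direct proportion: y = kx
Find k: k = 6/9 = 2/3
Compute y at x=20: y = 2/3 * 20
y = 40/3

40/3


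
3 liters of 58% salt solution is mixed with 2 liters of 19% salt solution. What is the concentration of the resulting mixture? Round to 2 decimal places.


Solute in mixture 1 = 58% of 3 L = 3*58/100 = 87/50 L
Solute in mixture 2 = 19% of 2 L = 2*19/100 = 19/50 L
Total solute = 87/50 + 19/50 = 53/25 L
Total volume = 3 + 2 = 5 L
Final concentration = 53/25/5 * 100 = 42.40%

42.40


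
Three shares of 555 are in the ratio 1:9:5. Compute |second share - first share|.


Total parts = 1 + 9 + 5 = 15
Value per part = 555 / 15 = 37
Shares: 1*37=37, 9*37=333, 5*37=185
Second share = 333, first share = 37
Difference = |333 - 37| = 296

296


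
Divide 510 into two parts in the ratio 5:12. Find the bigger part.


Total parts = 5 + 12 = 17
Value per part = 510 / 17 = 30
First share = 5 * 30 = 150
Second share = 12 * 30 = 360
Larger share = 360

360


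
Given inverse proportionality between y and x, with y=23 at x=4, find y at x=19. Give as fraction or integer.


Inverse proportion: y = k/x
Find k: k = 4 * 23 = 92
Compute y at x=19: y = 92/19
y = 92/19

92/19


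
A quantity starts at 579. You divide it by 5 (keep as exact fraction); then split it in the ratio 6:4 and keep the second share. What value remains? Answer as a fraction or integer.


Start with 579.
Step 1: Divide by 5: 579 / 5 = 579/5
Step 2: Split 6:4, second share = 579/5 * 4/10 = 1158/25
Final result = 1158/25

1158/25


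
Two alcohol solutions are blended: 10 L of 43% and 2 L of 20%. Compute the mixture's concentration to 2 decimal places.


Solute in mixture 1 = 43% of 10 L = 10*43/100 = 43/10 L
Solute in mixture 2 = 20% of 2 L = 2*20/100 = 2/5 L
Total solute = 43/10 + 2/5 = 47/10 L
Total volume = 10 + 2 = 12 L
Final concentration = 47/10/12 * 100 = 39.17%

39.17


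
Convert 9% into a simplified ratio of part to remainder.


Part = 9%, Remainder = 91%
Ratio = 9:91
GCD(9, 91) = 1
Simplify: 9:91 = 9:91

9:91


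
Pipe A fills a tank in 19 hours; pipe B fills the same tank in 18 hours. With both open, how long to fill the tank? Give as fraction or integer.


Rate of A = 1/19 job per hour
Rate of B = 1/18 job per hour
Combined rate = 1/19 + 1/18
Find common denominator: (18 + 19)/(19*18) = 37/342
Combined rate = 37/342 job per hour
Time together = 1 / (37/342) = 342/37 hours

342/37


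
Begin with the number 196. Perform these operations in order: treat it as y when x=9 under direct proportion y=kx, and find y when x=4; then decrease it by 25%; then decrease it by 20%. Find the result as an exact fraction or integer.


Start with 196.
Step 1: Direct prop: k = (196)/9; new y = k*4 = 196*4/9 = 784/9
Step 2: Decrease by 25%: 784/9 * 75/100 = 196/3
Step 3: Decrease by 20%: 196/3 * 80/100 = 784/15
Final result = 784/15

784/15


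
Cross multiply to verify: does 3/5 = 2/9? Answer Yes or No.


Cross multiply to check 3/5 = 2/9
Left cross product: 3 * 9 = 27
Right cross product: 5 * 2 = 10
27 != 10
Not equal, so proportions differ => No

No


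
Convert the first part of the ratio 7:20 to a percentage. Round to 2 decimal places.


Total parts = 7 + 20 = 27
First part fraction = 7/27
Percentage = (7/27) * 100
= 0.259259 * 100
= 25.93%

25.93


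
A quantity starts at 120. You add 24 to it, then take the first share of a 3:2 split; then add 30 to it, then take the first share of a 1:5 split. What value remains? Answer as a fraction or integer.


Start with 120.
Step 1: Add 24: 120+24=144; split 3:2 first = 144*3/5 = 432/5
Step 2: Add 30: 432/5+30=582/5; split 1:5 first = 582/5*1/6 = 97/5
Final result = 97/5

97/5


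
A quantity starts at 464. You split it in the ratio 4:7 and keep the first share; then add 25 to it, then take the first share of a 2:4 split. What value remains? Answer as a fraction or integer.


Start with 464.
Step 1: Split 4:7, first share = 464 * 4/11 = 1856/11
Step 2: Add 25: 1856/11+25=2131/11; split 2:4 first = 2131/11*2/6 = 2131/33
Final result = 2131/33

2131/33


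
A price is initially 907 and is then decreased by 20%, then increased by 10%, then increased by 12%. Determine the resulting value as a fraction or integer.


Start: 907
Step 1: decrease by 20% => multiply by 80/100
  907 * 80/100 = 3628/5
Step 2: increase by 10% => multiply by 110/100
  3628/5 * 110/100 = 19954/25
Step 3: increase by 12% => multiply by 112/100
  19954/25 * 112/100 = 558712/625
Final value = 558712/625

558712/625


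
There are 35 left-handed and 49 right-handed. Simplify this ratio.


Find GCD(35, 49)
GCD = 7
Divide both by 7: 35/7 = 5, 49/7 = 7
Simplified ratio = 5:7

5:7


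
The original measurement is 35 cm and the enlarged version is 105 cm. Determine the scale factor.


Original length = 35 cm
Scaled length = 105 cm
Scale factor = 105 / 35
= 3

3


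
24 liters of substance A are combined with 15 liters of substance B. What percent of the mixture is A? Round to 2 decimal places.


Volume of A = 24 L
Volume of B = 15 L
Total volume = 24 + 15 = 39 L
Percentage of A = (24/39) * 100
= 61.54%

61.54


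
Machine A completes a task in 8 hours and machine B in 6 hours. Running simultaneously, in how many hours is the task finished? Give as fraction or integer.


Rate of A = 1/8 job per hour
Rate of B = 1/6 job per hour
Combined rate = 1/8 + 1/6
Find common denominator: (6 + 8)/(8*6) = 14/48
Combined rate = 7/24 job per hour
Time together = 1 / (7/24) = 24/7 hours

24/7


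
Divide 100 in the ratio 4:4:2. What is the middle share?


Ratio = 4:4:2
Total parts = 4 + 4 + 2 = 10
Value per part = 100 / 10 = 10
First share = 4 * 10 = 40
Middle share = 4 * 10 = 40
Third share = 2 * 10 = 20

40


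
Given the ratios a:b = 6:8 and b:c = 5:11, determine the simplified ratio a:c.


Given a:b = 6:8 and b:c = 5:11
Make b consistent. Multiply first ratio by 5: a:b = 30:40
Multiply second ratio by 8: b:c = 40:88
Now b = 40 in both, so a:b:c = 30:40:88
Therefore a:c = 30:88
Simplify by GCD: a:c = 15:44

15:44


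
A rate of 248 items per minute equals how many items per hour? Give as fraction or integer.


Converting from per minute to per hour
Rate = 248 items per minute
Multiply by 60: 248 * 60
= 14880 items per hour

14880


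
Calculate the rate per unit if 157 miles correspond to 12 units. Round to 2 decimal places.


Total miles = 157
Number of units = 12
Unit rate = 157 / 12
= 13.08 miles per unit

13.08


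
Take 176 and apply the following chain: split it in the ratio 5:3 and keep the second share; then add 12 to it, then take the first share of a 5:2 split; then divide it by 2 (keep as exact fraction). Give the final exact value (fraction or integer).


Start with 176.
Step 1: Split 5:3, second share = 176 * 3/8 = 66
Step 2: Add 12: 66+12=78; split 5:2 first = 78*5/7 = 390/7
Step 3: Divide by 2: 390/7 / 2 = 195/7
Final result = 195/7

195/7
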